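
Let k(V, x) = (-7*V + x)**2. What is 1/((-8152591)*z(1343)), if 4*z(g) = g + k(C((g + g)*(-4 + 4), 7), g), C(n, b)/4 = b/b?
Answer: -1/3527153275422 ≈ -2.8351e-13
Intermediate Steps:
C(n, b) = 4 (C(n, b) = 4*(b/b) = 4*1 = 4)
k(V, x) = (x - 7*V)**2
z(g) = g/4 + (28 - g)**2/4 (z(g) = (g + (-g + 7*4)**2)/4 = (g + (-g + 28)**2)/4 = (g + (28 - g)**2)/4 = g/4 + (28 - g)**2/4)
1/((-8152591)*z(1343)) = 1/((-8152591)*((1/4)*1343 + (-28 + 1343)**2/4)) = -1/(8152591*(1343/4 + (1/4)*1315**2)) = -1/(8152591*(1343/4 + (1/4)*1729225)) = -1/(8152591*(1343/4 + 1729225/4)) = -1/8152591/432642 = -1/8152591*1/432642 = -1/3527153275422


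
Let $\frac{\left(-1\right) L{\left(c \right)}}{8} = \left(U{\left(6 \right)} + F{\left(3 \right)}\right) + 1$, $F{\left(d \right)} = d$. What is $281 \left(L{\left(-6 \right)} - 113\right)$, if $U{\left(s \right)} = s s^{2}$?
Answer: $-526313$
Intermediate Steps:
$U{\left(s \right)} = s^{3}$
$L{\left(c \right)} = -1760$ ($L{\left(c \right)} = - 8 \left(\left(6^{3} + 3\right) + 1\right) = - 8 \left(\left(216 + 3\right) + 1\right) = - 8 \left(219 + 1\right) = \left(-8\right) 220 = -1760$)
$281 \left(L{\left(-6 \right)} - 113\right) = 281 \left(-1760 - 113\right) = 281 \left(-1873\right) = -526313$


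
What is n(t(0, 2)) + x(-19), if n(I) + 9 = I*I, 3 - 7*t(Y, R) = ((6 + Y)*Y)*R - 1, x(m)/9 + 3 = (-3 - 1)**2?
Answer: 5308/49 ≈ 108.33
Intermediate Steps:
x(m) = 117 (x(m) = -27 + 9*(-3 - 1)**2 = -27 + 9*(-4)**2 = -27 + 9*16 = -27 + 144 = 117)
t(Y, R) = 4/7 - R*Y*(6 + Y)/7 (t(Y, R) = 3/7 - (((6 + Y)*Y)*R - 1)/7 = 3/7 - ((Y*(6 + Y))*R - 1)/7 = 3/7 - (R*Y*(6 + Y) - 1)/7 = 3/7 - (-1 + R*Y*(6 + Y))/7 = 3/7 + (1/7 - R*Y*(6 + Y)/7) = 4/7 - R*Y*(6 + Y)/7)
n(I) = -9 + I**2 (n(I) = -9 + I*I = -9 + I**2)
n(t(0, 2)) + x(-19) = (-9 + (4/7 - 6/7*2*0 - 1/7*2*0**2)**2) + 117 = (-9 + (4/7 + 0 - 1/7*2*0)**2) + 117 = (-9 + (4/7 + 0 + 0)**2) + 117 = (-9 + (4/7)**2) + 117 = (-9 + 16/49) + 117 = -425/49 + 117 = 5308/49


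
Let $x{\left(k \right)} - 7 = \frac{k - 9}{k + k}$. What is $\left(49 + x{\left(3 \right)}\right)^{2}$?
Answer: $3025$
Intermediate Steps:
$x{\left(k \right)} = 7 + \frac{-9 + k}{2 k}$ ($x{\left(k \right)} = 7 + \frac{k - 9}{k + k} = 7 + \frac{-9 + k}{2 k}$)
$\left(49 + x{\left(3 \right)}\right)^{2} = \left(49 + \frac{3 \left(-3 + 5 \cdot 3\right)}{2 \cdot 3}\right)^{2} = \left(49 + \frac{3}{2} \cdot \frac{1}{3} \left(-3 + 15\right)\right)^{2} = \left(49 + \frac{3}{2} \cdot \frac{1}{3} \cdot 12\right)^{2} = \left(49 + 6\right)^{2} = 55^{2} = 3025$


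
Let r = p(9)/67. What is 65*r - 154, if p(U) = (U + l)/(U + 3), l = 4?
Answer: -122971/804 ≈ -152.95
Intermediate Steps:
p(U) = (4 + U)/(3 + U) (p(U) = (U + 4)/(U + 3) = (4 + U)/(3 + U))
r = 13/804 (r = ((4 + 9)/(3 + 9))/67 = (13/12)*(1/67) = 13/804 ≈ 0.016169)
65*r - 154 = 65*(13/804) - 154 = 845/804 - 154 = -122971/804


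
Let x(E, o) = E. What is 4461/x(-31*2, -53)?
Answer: -4461/62 ≈ -71.952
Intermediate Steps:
4461/x(-31*2, -53) = 4461/((-31*2)) = 4461/(-62) = 4461*(-1/62) = -4461/62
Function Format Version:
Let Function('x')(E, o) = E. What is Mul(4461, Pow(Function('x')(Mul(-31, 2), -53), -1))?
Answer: Rational(-4461, 62) ≈ -71.952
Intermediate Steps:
Mul(4461, Pow(Function('x')(Mul(-31, 2), -53), -1)) = Mul(4461, Pow(Mul(-31, 2), -1)) = Mul(4461, Pow(-62, -1)) = Mul(4461, Rational(-1, 62)) = Rational(-4461, 62)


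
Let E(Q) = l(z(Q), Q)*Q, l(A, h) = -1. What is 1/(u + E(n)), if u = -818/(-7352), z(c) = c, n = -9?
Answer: 3676/33493 ≈ 0.10975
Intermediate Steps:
u = 409/3676 (u = -818*(-1/7352) = 409/3676 ≈ 0.11126)
E(Q) = -Q
1/(u + E(n)) = 1/(409/3676 - 1*(-9)) = 1/(409/3676 + 9) = 1/(33493/3676) = 3676/33493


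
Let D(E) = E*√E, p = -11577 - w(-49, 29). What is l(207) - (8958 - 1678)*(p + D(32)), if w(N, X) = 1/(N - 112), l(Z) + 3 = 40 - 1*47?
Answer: 1938451610/23 - 931840*√2 ≈ 8.2963e+7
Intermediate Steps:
l(Z) = -10 (l(Z) = -3 + (40 - 1*47) = -3 + (40 - 47) = -3 - 7 = -10)
w(N, X) = 1/(-112 + N)
p = -1863896/161 (p = -11577 - 1/(-112 - 49) = -11577 - 1/(-161) = -11577 - 1*(-1/161) = -11577 + 1/161 = -1863896/161 ≈ -11577.)
D(E) = E^(3/2)
l(207) - (8958 - 1678)*(p + D(32)) = -10 - (8958 - 1678)*(-1863896/161 + 32^(3/2)) = -10 - 7280*(-1863896/161 + 128*√2) = -10 - (-1938451840/23 + 931840*√2) = -10 + (1938451840/23 - 931840*√2) = 1938451610/23 - 931840*√2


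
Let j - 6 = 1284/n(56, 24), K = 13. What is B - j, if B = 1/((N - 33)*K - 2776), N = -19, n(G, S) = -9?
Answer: 1415317/10356 ≈ 136.67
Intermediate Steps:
j = -410/3 (j = 6 + 1284/(-9) = 6 + 1284*(-1/9) = 6 - 428/3 = -410/3 ≈ -136.67)
B = -1/3452 (B = 1/((-19 - 33)*13 - 2776) = 1/(-52*13 - 2776) = 1/(-676 - 2776) = 1/(-3452) = -1/3452 ≈ -0.00028969)
B - j = -1/3452 - 1*(-410/3) = -1/3452 + 410/3 = 1415317/10356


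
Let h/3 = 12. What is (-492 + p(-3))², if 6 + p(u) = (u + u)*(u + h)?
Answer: 484416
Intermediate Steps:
h = 36 (h = 3*12 = 36)
p(u) = -6 + 2*u*(36 + u) (p(u) = -6 + (u + u)*(u + 36) = -6 + (2*u)*(36 + u) = -6 + 2*u*(36 + u))
(-492 + p(-3))² = (-492 + (-6 + 2*(-3)² + 72*(-3)))² = (-492 + (-6 + 2*9 - 216))² = (-492 + (-6 + 18 - 216))² = (-492 - 204)² = (-696)² = 484416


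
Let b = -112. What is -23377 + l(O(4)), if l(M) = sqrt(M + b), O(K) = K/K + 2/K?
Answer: -23377 + I*sqrt(442)/2 ≈ -23377.0 + 10.512*I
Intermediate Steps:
O(K) = 1 + 2/K
l(M) = sqrt(-112 + M) (l(M) = sqrt(M - 112) = sqrt(-112 + M))
-23377 + l(O(4)) = -23377 + sqrt(-112 + (2 + 4)/4) = -23377 + sqrt(-112 + (1/4)*6) = -23377 + sqrt(-112 + 3/2) = -23377 + sqrt(-221/2) = -23377 + I*sqrt(442)/2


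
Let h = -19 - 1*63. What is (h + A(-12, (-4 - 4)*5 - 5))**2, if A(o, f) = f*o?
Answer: 209764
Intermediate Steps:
h = -82 (h = -19 - 63 = -82)
(h + A(-12, (-4 - 4)*5 - 5))**2 = (-82 + ((-4 - 4)*5 - 5)*(-12))**2 = (-82 + (-8*5 - 5)*(-12))**2 = (-82 + (-40 - 5)*(-12))**2 = (-82 - 45*(-12))**2 = (-82 + 540)**2 = 458**2 = 209764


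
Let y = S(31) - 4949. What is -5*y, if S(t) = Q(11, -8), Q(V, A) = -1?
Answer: 24750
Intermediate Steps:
S(t) = -1
y = -4950 (y = -1 - 4949 = -4950)
-5*y = -5*(-4950) = 24750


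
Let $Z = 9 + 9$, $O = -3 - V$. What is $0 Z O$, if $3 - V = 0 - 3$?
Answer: $0$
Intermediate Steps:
$V = 6$ ($V = 3 - \left(0 - 3\right) = 3 - -3 = 3 + 3 = 6$)
$O = -9$ ($O = -3 - 6 = -9$)
$Z = 18$
$0 Z O = 0 \cdot 18 \left(-9\right) = 0 \left(-9\right) = 0$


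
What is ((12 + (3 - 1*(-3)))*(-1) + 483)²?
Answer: 216225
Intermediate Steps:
((12 + (3 - 1*(-3)))*(-1) + 483)² = ((12 + (3 + 3))*(-1) + 483)² = ((12 + 6)*(-1) + 483)² = (18*(-1) + 483)² = (-18 + 483)² = 465² = 216225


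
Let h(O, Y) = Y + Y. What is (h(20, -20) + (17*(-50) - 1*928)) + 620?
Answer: -1198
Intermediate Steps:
h(O, Y) = 2*Y
(h(20, -20) + (17*(-50) - 1*928)) + 620 = (2*(-20) + (17*(-50) - 1*928)) + 620 = (-40 + (-850 - 928)) + 620 = (-40 - 1778) + 620 = -1818 + 620 = -1198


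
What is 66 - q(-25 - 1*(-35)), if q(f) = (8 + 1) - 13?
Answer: 70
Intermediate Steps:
q(f) = -4 (q(f) = 9 - 13 = -4)
66 - q(-25 - 1*(-35)) = 66 - 1*(-4) = 66 + 4 = 70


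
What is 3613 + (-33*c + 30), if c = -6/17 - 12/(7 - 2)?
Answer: 317377/85 ≈ 3733.8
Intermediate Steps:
c = -234/85 (c = -6*1/17 - 12/5 = -6/17 - 12*⅕ = -6/17 - 12/5 = -234/85 ≈ -2.7529)
3613 + (-33*c + 30) = 3613 + (-33*(-234/85) + 30) = 3613 + (7722/85 + 30) = 3613 + 10272/85 = 317377/85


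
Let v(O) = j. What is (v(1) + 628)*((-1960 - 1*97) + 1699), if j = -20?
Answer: -217664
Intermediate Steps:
v(O) = -20
(v(1) + 628)*((-1960 - 1*97) + 1699) = (-20 + 628)*((-1960 - 1*97) + 1699) = 608*((-1960 - 97) + 1699) = 608*(-2057 + 1699) = 608*(-358) = -217664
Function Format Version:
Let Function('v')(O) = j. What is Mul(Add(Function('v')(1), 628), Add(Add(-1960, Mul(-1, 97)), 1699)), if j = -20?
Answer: -217664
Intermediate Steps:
Function('v')(O) = -20
Mul(Add(Function('v')(1), 628), Add(Add(-1960, Mul(-1, 97)), 1699)) = Mul(Add(-20, 628), Add(Add(-1960, Mul(-1, 97)), 1699)) = Mul(608, Add(Add(-1960, -97), 1699)) = Mul(608, Add(-2057, 1699)) = Mul(608, -358) = -217664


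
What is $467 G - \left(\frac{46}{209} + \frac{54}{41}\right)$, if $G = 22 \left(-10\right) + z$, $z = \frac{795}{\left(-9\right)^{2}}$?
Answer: $- \frac{22710133669}{231363} \approx -98158.0$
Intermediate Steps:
$z = \frac{265}{27}$ ($z = \frac{795}{81} = 795 \cdot \frac{1}{81} = \frac{265}{27} \approx 9.8148$)
$G = - \frac{5675}{27}$ ($G = 22 \left(-10\right) + \frac{265}{27} = -220 + \frac{265}{27} = - \frac{5675}{27} \approx -210.19$)
$467 G - \left(\frac{46}{209} + \frac{54}{41}\right) = 467 \left(- \frac{5675}{27}\right) - \left(\frac{46}{209} + \frac{54}{41}\right) = - \frac{2650225}{27} - \frac{13172}{8569} = - \frac{22710133669}{231363}$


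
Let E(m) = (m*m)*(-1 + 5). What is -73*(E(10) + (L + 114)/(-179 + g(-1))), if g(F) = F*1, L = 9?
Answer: -1749007/60 ≈ -29150.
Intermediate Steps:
E(m) = 4*m² (E(m) = m²*4 = 4*m²)
g(F) = F
-73*(E(10) + (L + 114)/(-179 + g(-1))) = -73*(4*10² + (9 + 114)/(-179 - 1)) = -73*(4*100 + 123/(-180)) = -73*(400 + 123*(-1/180)) = -73*(400 - 41/60) = -73*23959/60 = -1749007/60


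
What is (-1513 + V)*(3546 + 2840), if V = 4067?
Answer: 16309844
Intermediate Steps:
(-1513 + V)*(3546 + 2840) = (-1513 + 4067)*(3546 + 2840) = 2554*6386 = 16309844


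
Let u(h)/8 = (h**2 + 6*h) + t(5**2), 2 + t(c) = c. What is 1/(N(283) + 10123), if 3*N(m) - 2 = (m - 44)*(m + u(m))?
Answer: 3/156518728 ≈ 1.9167e-8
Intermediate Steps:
t(c) = -2 + c
u(h) = 184 + 8*h**2 + 48*h (u(h) = 8*((h**2 + 6*h) + (-2 + 5**2)) = 8*((h**2 + 6*h) + (-2 + 25)) = 8*((h**2 + 6*h) + 23) = 8*(23 + h**2 + 6*h) = 184 + 8*h**2 + 48*h)
N(m) = 2/3 + (-44 + m)*(184 + 8*m**2 + 49*m)/3 (N(m) = 2/3 + ((m - 44)*(m + (184 + 8*m**2 + 48*m)))/3 = 2/3 + ((-44 + m)*(184 + 8*m**2 + 49*m))/3 = 2/3 + (-44 + m)*(184 + 8*m**2 + 49*m)/3)
1/(N(283) + 10123) = 1/((-2698 - 101*283**2 - 1972/3*283 + (8/3)*283**3) + 10123) = 1/((-2698 - 101*80089 - 558076/3 + (8/3)*22665187) + 10123) = 1/((-2698 - 8088989 - 558076/3 + 181321496/3) + 10123) = 1/(156488359/3 + 10123) = 1/(156518728/3) = 3/156518728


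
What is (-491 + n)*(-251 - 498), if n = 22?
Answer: 351281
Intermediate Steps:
(-491 + n)*(-251 - 498) = (-491 + 22)*(-251 - 498) = -469*(-749) = 351281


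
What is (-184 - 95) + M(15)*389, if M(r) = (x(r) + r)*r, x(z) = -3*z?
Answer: -175329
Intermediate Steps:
M(r) = -2*r² (M(r) = (-3*r + r)*r = (-2*r)*r = -2*r²)
(-184 - 95) + M(15)*389 = (-184 - 95) - 2*15²*389 = -279 - 2*225*389 = -279 - 450*389 = -279 - 175050 = -175329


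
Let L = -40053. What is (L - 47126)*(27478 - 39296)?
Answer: 1030281422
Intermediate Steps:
(L - 47126)*(27478 - 39296) = (-40053 - 47126)*(27478 - 39296) = -87179*(-11818) = 1030281422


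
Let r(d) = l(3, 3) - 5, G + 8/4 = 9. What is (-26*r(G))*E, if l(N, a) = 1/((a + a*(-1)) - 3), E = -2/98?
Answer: -416/147 ≈ -2.8299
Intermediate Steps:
G = 7 (G = -2 + 9 = 7)
E = -1/49 (E = -2*1/98 = -1/49 ≈ -0.020408)
l(N, a) = -⅓ (l(N, a) = 1/((a - a) - 3) = 1/(0 - 3) = 1/(-3) = -⅓)
r(d) = -16/3 (r(d) = -⅓ - 5 = -16/3)
(-26*r(G))*E = -26*(-16/3)*(-1/49) = (416/3)*(-1/49) = -416/147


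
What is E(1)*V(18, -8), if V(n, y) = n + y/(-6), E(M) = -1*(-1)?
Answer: 58/3 ≈ 19.333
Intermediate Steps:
E(M) = 1
V(n, y) = n - y/6 (V(n, y) = n + y*(-⅙) = n - y/6)
E(1)*V(18, -8) = 1*(18 - ⅙*(-8)) = 1*(18 + 4/3) = 1*(58/3) = 58/3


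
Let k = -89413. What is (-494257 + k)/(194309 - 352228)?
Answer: 583670/157919 ≈ 3.6960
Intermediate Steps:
(-494257 + k)/(194309 - 352228) = (-494257 - 89413)/(194309 - 352228) = -583670/(-157919) = -583670*(-1/157919) = 583670/157919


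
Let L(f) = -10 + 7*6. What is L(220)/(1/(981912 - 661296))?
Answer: 10259712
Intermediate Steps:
L(f) = 32 (L(f) = -10 + 42 = 32)
L(220)/(1/(981912 - 661296)) = 32/(1/(981912 - 661296)) = 32/(1/320616) = 32*320616 = 10259712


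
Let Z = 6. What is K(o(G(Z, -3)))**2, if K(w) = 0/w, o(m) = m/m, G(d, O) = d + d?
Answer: 0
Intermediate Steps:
G(d, O) = 2*d
o(m) = 1
K(w) = 0
K(o(G(Z, -3)))**2 = 0**2 = 0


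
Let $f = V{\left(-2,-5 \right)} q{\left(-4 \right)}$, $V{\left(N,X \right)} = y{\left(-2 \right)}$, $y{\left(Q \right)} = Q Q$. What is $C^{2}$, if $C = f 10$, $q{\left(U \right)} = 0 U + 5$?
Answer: $40000$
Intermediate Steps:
$y{\left(Q \right)} = Q^{2}$
$V{\left(N,X \right)} = 4$ ($V{\left(N,X \right)} = \left(-2\right)^{2} = 4$)
$q{\left(U \right)} = 5$ ($q{\left(U \right)} = 0 + 5 = 5$)
$f = 20$ ($f = 4 \cdot 5 = 20$)
$C = 200$ ($C = 20 \cdot 10 = 200$)
$C^{2} = 200^{2} = 40000$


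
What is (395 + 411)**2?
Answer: 649636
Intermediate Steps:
(395 + 411)**2 = 806**2 = 649636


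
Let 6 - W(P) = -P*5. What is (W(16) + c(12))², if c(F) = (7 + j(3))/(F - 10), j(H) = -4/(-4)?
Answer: 8100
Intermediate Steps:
j(H) = 1 (j(H) = -4*(-¼) = 1)
W(P) = 6 + 5*P (W(P) = 6 - (-P)*5 = 6 - (-5)*P = 6 + 5*P)
c(F) = 8/(-10 + F) (c(F) = (7 + 1)/(F - 10) = 8/(-10 + F))
(W(16) + c(12))² = ((6 + 5*16) + 8/(-10 + 12))² = ((6 + 80) + 8/2)² = (86 + 8*(½))² = (86 + 4)² = 90² = 8100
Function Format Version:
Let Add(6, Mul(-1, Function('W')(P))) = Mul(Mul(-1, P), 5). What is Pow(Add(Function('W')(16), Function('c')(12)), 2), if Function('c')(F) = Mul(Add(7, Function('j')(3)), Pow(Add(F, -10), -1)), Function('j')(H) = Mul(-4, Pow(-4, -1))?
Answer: 8100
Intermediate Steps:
Function('j')(H) = 1 (Function('j')(H) = Mul(-4, Rational(-1, 4)) = 1)
Function('W')(P) = Add(6, Mul(5, P)) (Function('W')(P) = Add(6, Mul(-1, Mul(Mul(-1, P), 5))) = Add(6, Mul(-1, Mul(-5, P))) = Add(6, Mul(5, P)))
Function('c')(F) = Mul(8, Pow(Add(-10, F), -1)) (Function('c')(F) = Mul(Add(7, 1), Pow(Add(F, -10), -1)) = Mul(8, Pow(Add(-10, F), -1)))
Pow(Add(Function('W')(16), Function('c')(12)), 2) = Pow(Add(Add(6, Mul(5, 16)), Mul(8, Pow(Add(-10, 12), -1))), 2) = Pow(Add(Add(6, 80), Mul(8, Pow(2, -1))), 2) = Pow(Add(86, Mul(8, Rational(1, 2))), 2) = Pow(Add(86, 4), 2) = Pow(90, 2) = 8100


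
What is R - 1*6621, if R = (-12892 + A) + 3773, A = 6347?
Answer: -9393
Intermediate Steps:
R = -2772 (R = (-12892 + 6347) + 3773 = -6545 + 3773 = -2772)
R - 1*6621 = -2772 - 1*6621 = -2772 - 6621 = -9393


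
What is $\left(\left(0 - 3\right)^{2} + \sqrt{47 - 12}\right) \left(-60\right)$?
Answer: $-540 - 60 \sqrt{35} \approx -894.96$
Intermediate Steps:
$\left(\left(0 - 3\right)^{2} + \sqrt{47 - 12}\right) \left(-60\right) = \left(\left(-3\right)^{2} + \sqrt{35}\right) \left(-60\right) = \left(9 + \sqrt{35}\right) \left(-60\right) = -540 - 60 \sqrt{35}$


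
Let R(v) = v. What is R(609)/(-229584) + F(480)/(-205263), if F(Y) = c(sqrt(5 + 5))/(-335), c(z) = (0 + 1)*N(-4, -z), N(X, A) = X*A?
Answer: -203/76528 + 4*sqrt(10)/68763105 ≈ -0.0026524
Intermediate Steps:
N(X, A) = A*X
c(z) = 4*z (c(z) = (0 + 1)*(-z*(-4)) = 1*(4*z) = 4*z)
F(Y) = -4*sqrt(10)/335 (F(Y) = (4*sqrt(5 + 5))/(-335) = (4*sqrt(10))*(-1/335) = -4*sqrt(10)/335)
R(609)/(-229584) + F(480)/(-205263) = 609/(-229584) - 4*sqrt(10)/335/(-205263) = 609*(-1/229584) - 4*sqrt(10)/335*(-1/205263) = -203/76528 + 4*sqrt(10)/68763105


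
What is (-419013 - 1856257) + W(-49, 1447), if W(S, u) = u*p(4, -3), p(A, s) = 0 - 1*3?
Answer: -2279611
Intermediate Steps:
p(A, s) = -3 (p(A, s) = 0 - 3 = -3)
W(S, u) = -3*u (W(S, u) = u*(-3) = -3*u)
(-419013 - 1856257) + W(-49, 1447) = (-419013 - 1856257) - 3*1447 = -2275270 - 4341 = -2279611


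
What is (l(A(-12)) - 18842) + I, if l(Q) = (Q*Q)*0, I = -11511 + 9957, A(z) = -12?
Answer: -20396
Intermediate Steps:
I = -1554
l(Q) = 0 (l(Q) = Q**2*0 = 0)
(l(A(-12)) - 18842) + I = (0 - 18842) - 1554 = -18842 - 1554 = -20396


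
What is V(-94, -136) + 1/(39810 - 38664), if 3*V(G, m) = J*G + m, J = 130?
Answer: -4719991/1146 ≈ -4118.7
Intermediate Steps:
V(G, m) = m/3 + 130*G/3 (V(G, m) = (130*G + m)/3 = (m + 130*G)/3 = m/3 + 130*G/3)
V(-94, -136) + 1/(39810 - 38664) = ((⅓)*(-136) + (130/3)*(-94)) + 1/(39810 - 38664) = (-136/3 - 12220/3) + 1/1146 = -12356/3 + 1/1146 = -4719991/1146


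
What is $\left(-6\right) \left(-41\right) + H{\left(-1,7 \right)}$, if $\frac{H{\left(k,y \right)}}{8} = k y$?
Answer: $190$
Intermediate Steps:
$H{\left(k,y \right)} = 8 k y$
$\left(-6\right) \left(-41\right) + H{\left(-1,7 \right)} = \left(-6\right) \left(-41\right) + 8 \left(-1\right) 7 = 246 - 56 = 190$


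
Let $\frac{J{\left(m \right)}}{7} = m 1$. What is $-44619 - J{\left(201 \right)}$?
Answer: $-46026$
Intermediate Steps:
$J{\left(m \right)} = 7 m$ ($J{\left(m \right)} = 7 m 1 = 7 m$)
$-44619 - J{\left(201 \right)} = -44619 - 7 \cdot 201 = -44619 - 1407 = -46026$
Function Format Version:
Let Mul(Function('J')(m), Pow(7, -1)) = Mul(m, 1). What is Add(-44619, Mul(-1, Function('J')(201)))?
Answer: -46026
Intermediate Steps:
Function('J')(m) = Mul(7, m) (Function('J')(m) = Mul(7, Mul(m, 1)) = Mul(7, m))
Add(-44619, Mul(-1, Function('J')(201))) = Add(-44619, Mul(-1, Mul(7, 201))) = Add(-44619, Mul(-1, 1407)) = Add(-44619, -1407) = -46026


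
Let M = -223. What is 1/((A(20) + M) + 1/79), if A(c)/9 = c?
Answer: -79/3396 ≈ -0.023263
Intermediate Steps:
A(c) = 9*c
1/((A(20) + M) + 1/79) = 1/((9*20 - 223) + 1/79) = 1/((180 - 223) + 1/79) = 1/(-43 + 1/79) = 1/(-3396/79) = -79/3396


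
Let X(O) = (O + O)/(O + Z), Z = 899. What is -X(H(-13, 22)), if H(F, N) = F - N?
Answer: 35/432 ≈ 0.081019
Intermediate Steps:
X(O) = 2*O/(899 + O) (X(O) = (O + O)/(O + 899) = (2*O)/(899 + O) = 2*O/(899 + O))
-X(H(-13, 22)) = -2*(-13 - 1*22)/(899 + (-13 - 1*22)) = -2*(-13 - 22)/(899 + (-13 - 22)) = -2*(-35)/(899 - 35) = -2*(-35)/864 = -1*(-35/432) = 35/432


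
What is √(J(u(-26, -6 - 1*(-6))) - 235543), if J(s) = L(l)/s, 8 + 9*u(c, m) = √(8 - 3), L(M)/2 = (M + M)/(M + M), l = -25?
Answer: √(-1884362 + 235543*√5)/√(8 - √5) ≈ 485.33*I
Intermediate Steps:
L(M) = 2 (L(M) = 2*((M + M)/(M + M)) = 2*((2*M)/((2*M))) = 2*((2*M)*(1/(2*M))) = 2*1 = 2)
u(c, m) = -8/9 + √5/9 (u(c, m) = -8/9 + √(8 - 3)/9 = -8/9 + √5/9)
J(s) = 2/s
√(J(u(-26, -6 - 1*(-6))) - 235543) = √(2/(-8/9 + √5/9) - 235543) = √(-235543 + 2/(-8/9 + √5/9))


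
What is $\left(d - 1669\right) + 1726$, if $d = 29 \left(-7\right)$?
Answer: $-146$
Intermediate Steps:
$d = -203$
$\left(d - 1669\right) + 1726 = \left(-203 - 1669\right) + 1726 = -1872 + 1726 = -146$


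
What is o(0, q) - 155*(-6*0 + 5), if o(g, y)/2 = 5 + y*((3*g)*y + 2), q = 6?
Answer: -741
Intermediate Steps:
o(g, y) = 10 + 2*y*(2 + 3*g*y) (o(g, y) = 2*(5 + y*((3*g)*y + 2)) = 2*(5 + y*(3*g*y + 2)) = 2*(5 + y*(2 + 3*g*y)) = 10 + 2*y*(2 + 3*g*y))
o(0, q) - 155*(-6*0 + 5) = (10 + 4*6 + 6*0*6**2) - 155*(-6*0 + 5) = (10 + 24 + 6*0*36) - 155*(0 + 5) = (10 + 24 + 0) - 155*5 = 34 - 775 = -741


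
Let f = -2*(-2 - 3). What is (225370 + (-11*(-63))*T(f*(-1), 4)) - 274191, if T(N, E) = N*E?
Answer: -76541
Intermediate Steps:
f = 10 (f = -2*(-5) = 10)
T(N, E) = E*N
(225370 + (-11*(-63))*T(f*(-1), 4)) - 274191 = (225370 + (-11*(-63))*(4*(10*(-1)))) - 274191 = (225370 + 693*(4*(-10))) - 274191 = (225370 + 693*(-40)) - 274191 = (225370 - 27720) - 274191 = 197650 - 274191 = -76541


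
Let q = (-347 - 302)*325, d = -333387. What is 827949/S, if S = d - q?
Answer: -827949/122462 ≈ -6.7609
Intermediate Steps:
q = -210925 (q = -649*325 = -210925)
S = -122462 (S = -333387 - 1*(-210925) = -333387 + 210925 = -122462)
827949/S = 827949/(-122462) = 827949*(-1/122462) = -827949/122462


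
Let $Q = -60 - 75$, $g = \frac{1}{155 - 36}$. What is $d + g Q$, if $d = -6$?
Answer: $- \frac{849}{119} \approx -7.1345$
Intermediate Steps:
$g = \frac{1}{119} \approx 0.0084034$
$Q = -135$ ($Q = -60 - 75 = -135$)
$d + g Q = -6 + \frac{1}{119} \left(-135\right) = -6 - \frac{135}{119} = - \frac{849}{119}$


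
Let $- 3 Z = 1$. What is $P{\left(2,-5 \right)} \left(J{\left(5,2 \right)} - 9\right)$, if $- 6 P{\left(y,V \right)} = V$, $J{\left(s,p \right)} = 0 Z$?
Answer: $- \frac{15}{2} \approx -7.5$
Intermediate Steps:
$Z = - \frac{1}{3}$ ($Z = \left(- \frac{1}{3}\right) 1 = - \frac{1}{3} \approx -0.33333$)
$J{\left(s,p \right)} = 0$ ($J{\left(s,p \right)} = 0 \left(- \frac{1}{3}\right) = 0$)
$P{\left(y,V \right)} = - \frac{V}{6}$
$P{\left(2,-5 \right)} \left(J{\left(5,2 \right)} - 9\right) = \left(- \frac{1}{6}\right) \left(-5\right) \left(0 - 9\right) = \frac{5}{6} \left(-9\right) = - \frac{15}{2}$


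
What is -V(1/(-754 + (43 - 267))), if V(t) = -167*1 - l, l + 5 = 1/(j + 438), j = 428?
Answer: 140293/866 ≈ 162.00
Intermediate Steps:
l = -4329/866 (l = -5 + 1/(428 + 438) = -5 + 1/866 = -4329/866 ≈ -4.9988)
V(t) = -140293/866 (V(t) = -167*1 - 1*(-4329/866) = -167 + 4329/866 = -140293/866)
-V(1/(-754 + (43 - 267))) = -1*(-140293/866) = 140293/866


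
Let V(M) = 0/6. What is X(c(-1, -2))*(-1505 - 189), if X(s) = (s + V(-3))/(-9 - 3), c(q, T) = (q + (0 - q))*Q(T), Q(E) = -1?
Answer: 0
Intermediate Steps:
V(M) = 0 (V(M) = 0*(⅙) = 0)
c(q, T) = 0 (c(q, T) = (q + (0 - q))*(-1) = (q - q)*(-1) = 0*(-1) = 0)
X(s) = -s/12 (X(s) = (s + 0)/(-9 - 3) = s/(-12) = s*(-1/12) = -s/12)
X(c(-1, -2))*(-1505 - 189) = (-1/12*0)*(-1505 - 189) = 0*(-1694) = 0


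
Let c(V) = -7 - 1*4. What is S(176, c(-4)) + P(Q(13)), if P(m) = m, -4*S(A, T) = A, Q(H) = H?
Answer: -31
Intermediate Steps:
c(V) = -11 (c(V) = -7 - 4 = -11)
S(A, T) = -A/4
S(176, c(-4)) + P(Q(13)) = -1/4*176 + 13 = -44 + 13 = -31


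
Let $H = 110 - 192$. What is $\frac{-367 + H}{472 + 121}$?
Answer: $- \frac{449}{593} \approx -0.75717$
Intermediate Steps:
$H = -82$ ($H = 110 - 192 = -82$)
$\frac{-367 + H}{472 + 121} = \frac{-367 - 82}{472 + 121} = - \frac{449}{593}$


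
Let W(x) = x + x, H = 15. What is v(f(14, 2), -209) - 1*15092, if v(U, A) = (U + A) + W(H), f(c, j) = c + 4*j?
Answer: -15249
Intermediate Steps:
W(x) = 2*x
v(U, A) = 30 + A + U (v(U, A) = (U + A) + 2*15 = (A + U) + 30 = 30 + A + U)
v(f(14, 2), -209) - 1*15092 = (30 - 209 + (14 + 4*2)) - 1*15092 = (30 - 209 + (14 + 8)) - 15092 = (30 - 209 + 22) - 15092 = -157 - 15092 = -15249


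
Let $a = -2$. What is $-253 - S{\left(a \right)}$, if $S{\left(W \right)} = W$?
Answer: $-251$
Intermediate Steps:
$-253 - S{\left(a \right)} = -253 - -2 = -253 + 2 = -251$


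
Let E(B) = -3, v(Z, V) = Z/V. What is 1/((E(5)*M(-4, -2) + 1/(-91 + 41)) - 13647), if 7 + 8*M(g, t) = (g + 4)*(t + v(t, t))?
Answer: -200/2728879 ≈ -7.3290e-5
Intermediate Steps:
M(g, t) = -7/8 + (1 + t)*(4 + g)/8 (M(g, t) = -7/8 + ((g + 4)*(t + t/t))/8 = -7/8 + ((4 + g)*(t + 1))/8 = -7/8 + ((4 + g)*(1 + t))/8 = -7/8 + ((1 + t)*(4 + g))/8 = -7/8 + (1 + t)*(4 + g)/8)
1/((E(5)*M(-4, -2) + 1/(-91 + 41)) - 13647) = 1/((-3*(-3/8 + (½)*(-2) + (⅛)*(-4) + (⅛)*(-4)*(-2)) + 1/(-91 + 41)) - 13647) = 1/((-3*(-3/8 - 1 - ½ + 1) + 1/(-50)) - 13647) = 1/((-3*(-7/8) - 1/50) - 13647) = 1/((21/8 - 1/50) - 13647) = 1/(521/200 - 13647) = 1/(-2728879/200) = -200/2728879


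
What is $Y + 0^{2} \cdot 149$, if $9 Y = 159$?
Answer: $\frac{53}{3} \approx 17.667$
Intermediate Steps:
$Y = \frac{53}{3}$ ($Y = \frac{1}{9} \cdot 159 = \frac{53}{3} \approx 17.667$)
$Y + 0^{2} \cdot 149 = \frac{53}{3} + 0^{2} \cdot 149 = \frac{53}{3} + 0 \cdot 149 = \frac{53}{3} + 0 = \frac{53}{3}$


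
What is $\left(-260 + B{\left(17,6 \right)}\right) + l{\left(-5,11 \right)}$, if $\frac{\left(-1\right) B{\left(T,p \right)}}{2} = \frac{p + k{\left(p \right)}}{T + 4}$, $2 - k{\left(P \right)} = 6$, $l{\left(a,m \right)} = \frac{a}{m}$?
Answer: $- \frac{60209}{231} \approx -260.65$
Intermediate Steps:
$k{\left(P \right)} = -4$ ($k{\left(P \right)} = 2 - 6 = -4$)
$B{\left(T,p \right)} = - \frac{2 \left(-4 + p\right)}{4 + T}$ ($B{\left(T,p \right)} = - 2 \frac{p - 4}{T + 4} = - 2 \frac{-4 + p}{4 + T} = - \frac{2 \left(-4 + p\right)}{4 + T}$)
$\left(-260 + B{\left(17,6 \right)}\right) + l{\left(-5,11 \right)} = \left(-260 + \frac{2 \left(4 - 6\right)}{4 + 17}\right) - \frac{5}{11} = \left(-260 + \frac{2 \left(4 - 6\right)}{21}\right) - \frac{5}{11} = \left(-260 + 2 \cdot \frac{1}{21} \left(-2\right)\right) - \frac{5}{11} = \left(-260 - \frac{4}{21}\right) - \frac{5}{11} = - \frac{5464}{21} - \frac{5}{11} = - \frac{60209}{231}$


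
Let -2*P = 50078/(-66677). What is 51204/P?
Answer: 3414129108/25039 ≈ 1.3635e+5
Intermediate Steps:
P = 25039/66677 (P = -25039/(-66677) = -25039*(-1)/66677 = -1/2*(-50078/66677) = 25039/66677 ≈ 0.37553)
51204/P = 51204/(25039/66677) = 51204*(66677/25039) = 3414129108/25039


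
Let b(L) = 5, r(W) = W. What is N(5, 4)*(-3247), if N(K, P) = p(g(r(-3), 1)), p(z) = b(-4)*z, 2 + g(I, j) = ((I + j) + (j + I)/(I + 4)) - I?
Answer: 48705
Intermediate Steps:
g(I, j) = -2 + j + (I + j)/(4 + I) (g(I, j) = -2 + (((I + j) + (j + I)/(I + 4)) - I) = -2 + (((I + j) + (I + j)/(4 + I)) - I) = -2 + ((I + j + (I + j)/(4 + I)) - I) = -2 + (j + (I + j)/(4 + I)) = -2 + j + (I + j)/(4 + I))
p(z) = 5*z
N(K, P) = -15 (N(K, P) = 5*((-8 - 1*(-3) + 5*1 - 3*1)/(4 - 3)) = 5*((-8 + 3 + 5 - 3)/1) = 5*(1*(-3)) = 5*(-3) = -15)
N(5, 4)*(-3247) = -15*(-3247) = 48705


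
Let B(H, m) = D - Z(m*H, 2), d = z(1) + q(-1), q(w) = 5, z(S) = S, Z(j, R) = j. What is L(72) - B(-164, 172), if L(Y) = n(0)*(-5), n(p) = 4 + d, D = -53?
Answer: -28205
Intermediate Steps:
d = 6 (d = 1 + 5 = 6)
B(H, m) = -53 - H*m (B(H, m) = -53 - m*H = -53 - H*m)
n(p) = 10 (n(p) = 4 + 6 = 10)
L(Y) = -50 (L(Y) = 10*(-5) = -50)
L(72) - B(-164, 172) = -50 - (-53 - 1*(-164)*172) = -50 - (-53 + 28208) = -50 - 1*28155 = -50 - 28155 = -28205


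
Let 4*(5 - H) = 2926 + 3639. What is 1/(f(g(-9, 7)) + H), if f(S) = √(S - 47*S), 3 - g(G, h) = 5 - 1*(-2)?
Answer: -26180/42834081 - 32*√46/42834081 ≈ -0.00061626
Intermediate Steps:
H = -6545/4 (H = 5 - (2926 + 3639)/4 = 5 - ¼*6565 = 5 - 6565/4 = -6545/4 ≈ -1636.3)
g(G, h) = -4 (g(G, h) = 3 - (5 - 1*(-2)) = 3 - (5 + 2) = 3 - 1*7 = 3 - 7 = -4)
f(S) = √46*√(-S) (f(S) = √(-46*S) = √46*√(-S))
1/(f(g(-9, 7)) + H) = 1/(√46*√(-1*(-4)) - 6545/4) = 1/(√46*√4 - 6545/4) = 1/(√46*2 - 6545/4) = 1/(2*√46 - 6545/4) = 1/(-6545/4 + 2*√46)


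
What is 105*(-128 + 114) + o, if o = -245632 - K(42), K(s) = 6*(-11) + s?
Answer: -247078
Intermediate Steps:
K(s) = -66 + s
o = -245608 (o = -245632 - (-66 + 42) = -245632 - 1*(-24) = -245632 + 24 = -245608)
105*(-128 + 114) + o = 105*(-128 + 114) - 245608 = 105*(-14) - 245608 = -1470 - 245608 = -247078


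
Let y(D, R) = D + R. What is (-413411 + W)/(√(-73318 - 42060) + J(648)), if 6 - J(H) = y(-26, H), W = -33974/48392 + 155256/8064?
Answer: 9242257976941/17959505196 + 840205270631*I*√115378/1005732290976 ≈ 514.62 + 283.77*I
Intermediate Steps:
W = 37704073/2032464 (W = -33974*1/48392 + 155256*(1/8064) = -16987/24196 + 6469/336 = 37704073/2032464 ≈ 18.551)
J(H) = 32 - H (J(H) = 6 - (-26 + H) = 6 + (26 - H) = 32 - H)
(-413411 + W)/(√(-73318 - 42060) + J(648)) = (-413411 + 37704073/2032464)/(√(-73318 - 42060) + (32 - 1*648)) = -840205270631/(2032464*(√(-115378) + (32 - 648))) = -840205270631/(2032464*(I*√115378 - 616)) = -840205270631/(2032464*(-616 + I*√115378))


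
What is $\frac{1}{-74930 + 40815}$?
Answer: $- \frac{1}{34115} \approx -2.9313 \cdot 10^{-5}$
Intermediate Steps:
$\frac{1}{-74930 + 40815} = \frac{1}{-34115} = - \frac{1}{34115}$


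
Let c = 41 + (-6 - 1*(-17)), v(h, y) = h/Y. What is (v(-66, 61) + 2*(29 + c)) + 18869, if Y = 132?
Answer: 38061/2 ≈ 19031.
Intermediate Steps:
v(h, y) = h/132
c = 52 (c = 41 + (-6 + 17) = 41 + 11 = 52)
(v(-66, 61) + 2*(29 + c)) + 18869 = ((1/132)*(-66) + 2*(29 + 52)) + 18869 = (-½ + 2*81) + 18869 = (-½ + 162) + 18869 = 323/2 + 18869 = 38061/2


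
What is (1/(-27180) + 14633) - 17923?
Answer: -89422201/27180 ≈ -3290.0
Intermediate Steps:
(1/(-27180) + 14633) - 17923 = (-1/27180 + 14633) - 17923 = 397724939/27180 - 17923 = -89422201/27180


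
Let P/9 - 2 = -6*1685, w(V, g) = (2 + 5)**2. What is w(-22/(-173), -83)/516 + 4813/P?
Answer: 82255/1955898 ≈ 0.042055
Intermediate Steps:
w(V, g) = 49 (w(V, g) = 7**2 = 49)
P = -90972 (P = 18 + 9*(-6*1685) = 18 + 9*(-10110) = 18 - 90990 = -90972)
w(-22/(-173), -83)/516 + 4813/P = 49/516 + 4813/(-90972) = 49*(1/516) + 4813*(-1/90972) = 49/516 - 4813/90972 = 82255/1955898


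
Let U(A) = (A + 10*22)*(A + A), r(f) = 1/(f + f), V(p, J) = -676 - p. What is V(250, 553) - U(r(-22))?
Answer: -886689/968 ≈ -916.00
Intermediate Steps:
r(f) = 1/(2*f)
U(A) = 2*A*(220 + A) (U(A) = (A + 220)*(2*A) = (220 + A)*(2*A) = 2*A*(220 + A))
V(250, 553) - U(r(-22)) = (-676 - 1*250) - 2*(½)/(-22)*(220 + (½)/(-22)) = (-676 - 250) - 2*(½)*(-1/22)*(220 + (½)*(-1/22)) = -926 - 2*(-1)*(220 - 1/44)/44 = -926 - 2*(-1)*9679/(44*44) = -926 - 1*(-9679/968) = -926 + 9679/968 = -886689/968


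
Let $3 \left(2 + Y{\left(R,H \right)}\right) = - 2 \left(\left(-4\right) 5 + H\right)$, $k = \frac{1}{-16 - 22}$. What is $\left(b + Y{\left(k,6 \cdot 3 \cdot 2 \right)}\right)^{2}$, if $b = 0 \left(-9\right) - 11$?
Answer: $\frac{5041}{9} \approx 560.11$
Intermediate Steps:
$b = -11$ ($b = 0 - 11 = -11$)
$k = - \frac{1}{38}$ ($k = \frac{1}{-38} = - \frac{1}{38} \approx -0.026316$)
$Y{\left(R,H \right)} = \frac{34}{3} - \frac{2 H}{3}$ ($Y{\left(R,H \right)} = -2 + \frac{\left(-2\right) \left(\left(-4\right) 5 + H\right)}{3} = -2 + \frac{\left(-2\right) \left(-20 + H\right)}{3} = -2 + \frac{40 - 2 H}{3} = -2 - \left(- \frac{40}{3} + \frac{2 H}{3}\right) = \frac{34}{3} - \frac{2 H}{3}$)
$\left(b + Y{\left(k,6 \cdot 3 \cdot 2 \right)}\right)^{2} = \left(-11 + \left(\frac{34}{3} - \frac{2 \cdot 6 \cdot 3 \cdot 2}{3}\right)\right)^{2} = \left(-11 + \left(\frac{34}{3} - \frac{2 \cdot 18 \cdot 2}{3}\right)\right)^{2} = \left(-11 + \left(\frac{34}{3} - 24\right)\right)^{2} = \left(-11 - \frac{38}{3}\right)^{2} = \left(- \frac{71}{3}\right)^{2} = \frac{5041}{9}$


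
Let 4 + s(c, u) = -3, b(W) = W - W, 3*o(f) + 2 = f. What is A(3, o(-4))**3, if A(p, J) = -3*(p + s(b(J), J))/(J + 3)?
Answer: 1728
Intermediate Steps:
o(f) = -2/3 + f/3
b(W) = 0
s(c, u) = -7 (s(c, u) = -4 - 3 = -7)
A(p, J) = -3*(-7 + p)/(3 + J) (A(p, J) = -3*(p - 7)/(J + 3) = -3*(-7 + p)/(3 + J))
A(3, o(-4))**3 = (3*(7 - 1*3)/(3 + (-2/3 + (1/3)*(-4))))**3 = (3*(7 - 3)/(3 + (-2/3 - 4/3)))**3 = (3*4/(3 - 2))**3 = (3*4/1)**3 = (3*1*4)**3 = 12**3 = 1728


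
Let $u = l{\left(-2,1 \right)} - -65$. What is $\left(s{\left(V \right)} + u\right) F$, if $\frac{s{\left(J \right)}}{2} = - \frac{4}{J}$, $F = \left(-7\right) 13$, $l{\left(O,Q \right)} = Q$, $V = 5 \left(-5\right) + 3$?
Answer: $- \frac{66430}{11} \approx -6039.1$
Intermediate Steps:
$V = -22$ ($V = -25 + 3 = -22$)
$F = -91$
$s{\left(J \right)} = - \frac{8}{J}$ ($s{\left(J \right)} = 2 \left(- \frac{4}{J}\right) = - \frac{8}{J}$)
$u = 66$ ($u = 1 - -65 = 1 + 65 = 66$)
$\left(s{\left(V \right)} + u\right) F = \left(- \frac{8}{-22} + 66\right) \left(-91\right) = \left(\left(-8\right) \left(- \frac{1}{22}\right) + 66\right) \left(-91\right) = \left(\frac{4}{11} + 66\right) \left(-91\right) = \frac{730}{11} \left(-91\right) = - \frac{66430}{11}$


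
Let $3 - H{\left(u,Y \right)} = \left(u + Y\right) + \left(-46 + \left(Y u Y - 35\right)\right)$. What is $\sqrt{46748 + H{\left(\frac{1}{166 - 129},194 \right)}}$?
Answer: $\frac{\sqrt{62454853}}{37} \approx 213.59$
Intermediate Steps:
$H{\left(u,Y \right)} = 84 - Y - u - u Y^{2}$ ($H{\left(u,Y \right)} = 3 - \left(\left(u + Y\right) + \left(-46 + \left(Y u Y - 35\right)\right)\right) = 3 - \left(\left(Y + u\right) + \left(-46 + \left(u Y^{2} - 35\right)\right)\right) = 3 - \left(\left(Y + u\right) + \left(-46 + \left(-35 + u Y^{2}\right)\right)\right) = 3 - \left(\left(Y + u\right) + \left(-81 + u Y^{2}\right)\right) = 3 - \left(-81 + Y + u + u Y^{2}\right) = 84 - Y - u - u Y^{2}$)
$\sqrt{46748 + H{\left(\frac{1}{166 - 129},194 \right)}} = \sqrt{46748 - \left(110 + \frac{1}{166 - 129} + \frac{194^{2}}{166 - 129}\right)} = \sqrt{46748 - \left(\frac{4071}{37} + \frac{1}{37} \cdot 37636\right)} = \sqrt{46748 - \left(\frac{4071}{37} + \frac{37636}{37}\right)} = \sqrt{46748 - \frac{41707}{37}} = \sqrt{\frac{1687969}{37}} = \frac{\sqrt{62454853}}{37}$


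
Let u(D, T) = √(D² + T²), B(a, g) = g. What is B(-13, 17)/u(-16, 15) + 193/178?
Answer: 193/178 + 17*√481/481 ≈ 1.8594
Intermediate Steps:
B(-13, 17)/u(-16, 15) + 193/178 = 17/(√((-16)² + 15²)) + 193/178 = 17/(√(256 + 225)) + 193*(1/178) = 17/(√481) + 193/178 = 17*(√481/481) + 193/178 = 17*√481/481 + 193/178 = 193/178 + 17*√481/481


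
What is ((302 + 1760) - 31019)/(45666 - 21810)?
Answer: -28957/23856 ≈ -1.2138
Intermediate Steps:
((302 + 1760) - 31019)/(45666 - 21810) = (2062 - 31019)/23856 = -28957*1/23856 = -28957/23856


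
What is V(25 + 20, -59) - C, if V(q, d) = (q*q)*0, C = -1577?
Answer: 1577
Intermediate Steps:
V(q, d) = 0 (V(q, d) = q**2*0 = 0)
V(25 + 20, -59) - C = 0 - 1*(-1577) = 0 + 1577 = 1577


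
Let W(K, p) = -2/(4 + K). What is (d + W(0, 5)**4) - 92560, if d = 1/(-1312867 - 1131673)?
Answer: -905065878469/9778160 ≈ -92560.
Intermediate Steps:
d = -1/2444540 (d = 1/(-2444540) = -1/2444540 ≈ -4.0907e-7)
(d + W(0, 5)**4) - 92560 = (-1/2444540 + (-2/(4 + 0))**4) - 92560 = (-1/2444540 + (-2/4)**4) - 92560 = (-1/2444540 + (-2*1/4)**4) - 92560 = (-1/2444540 + (-1/2)**4) - 92560 = (-1/2444540 + 1/16) - 92560 = 611131/9778160 - 92560 = -905065878469/9778160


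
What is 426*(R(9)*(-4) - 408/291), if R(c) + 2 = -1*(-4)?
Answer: -388512/97 ≈ -4005.3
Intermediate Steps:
R(c) = 2 (R(c) = -2 - 1*(-4) = -2 + 4 = 2)
426*(R(9)*(-4) - 408/291) = 426*(2*(-4) - 408/291) = 426*(-8 - 408*1/291) = 426*(-8 - 136/97) = 426*(-912/97) = -388512/97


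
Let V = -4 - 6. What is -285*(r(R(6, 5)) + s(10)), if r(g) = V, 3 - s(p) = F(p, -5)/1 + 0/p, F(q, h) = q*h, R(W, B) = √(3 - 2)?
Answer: -12255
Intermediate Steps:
R(W, B) = 1 (R(W, B) = √1 = 1)
F(q, h) = h*q
s(p) = 3 + 5*p (s(p) = 3 - (-5*p/1 + 0/p) = 3 - (-5*p*1 + 0) = 3 - (-5*p + 0) = 3 - (-5)*p = 3 + 5*p)
V = -10
r(g) = -10
-285*(r(R(6, 5)) + s(10)) = -285*(-10 + (3 + 5*10)) = -285*(-10 + (3 + 50)) = -285*(-10 + 53) = -285*43 = -12255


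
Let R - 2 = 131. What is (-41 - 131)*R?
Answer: -22876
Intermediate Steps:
R = 133 (R = 2 + 131 = 133)
(-41 - 131)*R = (-41 - 131)*133 = -172*133 = -22876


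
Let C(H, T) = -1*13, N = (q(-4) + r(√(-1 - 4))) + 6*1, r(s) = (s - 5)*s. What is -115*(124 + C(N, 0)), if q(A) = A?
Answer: -12765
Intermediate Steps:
r(s) = s*(-5 + s) (r(s) = (-5 + s)*s = s*(-5 + s))
N = 2 + I*√5*(-5 + I*√5) (N = (-4 + √(-1 - 4)*(-5 + √(-1 - 4))) + 6*1 = (-4 + √(-5)*(-5 + √(-5))) + 6 = (-4 + (I*√5)*(-5 + I*√5)) + 6 = (-4 + I*√5*(-5 + I*√5)) + 6 = 2 + I*√5*(-5 + I*√5) ≈ -3.0 - 11.18*I)
C(H, T) = -13
-115*(124 + C(N, 0)) = -115*(124 - 13) = -115*111 = -12765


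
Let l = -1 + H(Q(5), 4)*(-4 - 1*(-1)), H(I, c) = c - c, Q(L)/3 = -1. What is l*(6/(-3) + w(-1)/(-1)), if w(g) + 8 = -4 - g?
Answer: -9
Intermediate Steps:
Q(L) = -3 (Q(L) = 3*(-1) = -3)
w(g) = -12 - g (w(g) = -8 + (-4 - g) = -12 - g)
H(I, c) = 0
l = -1 (l = -1 + 0*(-4 - 1*(-1)) = -1 + 0*(-4 + 1) = -1 + 0*(-3) = -1 + 0 = -1)
l*(6/(-3) + w(-1)/(-1)) = -(6/(-3) + (-12 - 1*(-1))/(-1)) = -(6*(-⅓) + (-12 + 1)*(-1)) = -(-2 - 11*(-1)) = -(-2 + 11) = -1*9 = -9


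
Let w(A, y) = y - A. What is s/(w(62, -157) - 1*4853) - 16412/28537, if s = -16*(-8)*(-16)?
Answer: -1549868/9046229 ≈ -0.17133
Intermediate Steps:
s = -2048 (s = 128*(-16) = -2048)
s/(w(62, -157) - 1*4853) - 16412/28537 = -2048/((-157 - 1*62) - 1*4853) - 16412/28537 = -2048/((-157 - 62) - 4853) - 16412*1/28537 = -2048/(-219 - 4853) - 16412/28537 = -2048/(-5072) - 16412/28537 = -2048*(-1/5072) - 16412/28537 = 128/317 - 16412/28537 = -1549868/9046229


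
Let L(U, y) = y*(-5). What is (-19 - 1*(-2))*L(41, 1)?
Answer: 85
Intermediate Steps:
L(U, y) = -5*y
(-19 - 1*(-2))*L(41, 1) = (-19 - 1*(-2))*(-5*1) = (-19 + 2)*(-5) = -17*(-5) = 85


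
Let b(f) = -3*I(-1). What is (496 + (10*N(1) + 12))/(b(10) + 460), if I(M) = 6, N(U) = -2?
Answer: 244/221 ≈ 1.1041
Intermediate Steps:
b(f) = -18 (b(f) = -3*6 = -18)
(496 + (10*N(1) + 12))/(b(10) + 460) = (496 + (10*(-2) + 12))/(-18 + 460) = (496 + (-20 + 12))/442 = (496 - 8)*(1/442) = 488*(1/442) = 244/221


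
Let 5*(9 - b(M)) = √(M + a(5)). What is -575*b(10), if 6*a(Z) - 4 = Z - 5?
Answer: -5175 + 460*√6/3 ≈ -4799.4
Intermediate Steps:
a(Z) = -⅙ + Z/6 (a(Z) = ⅔ + (Z - 5)/6 = ⅔ + (-5 + Z)/6 = ⅔ + (-⅚ + Z/6) = -⅙ + Z/6)
b(M) = 9 - √(⅔ + M)/5 (b(M) = 9 - √(M + (-⅙ + (⅙)*5))/5 = 9 - √(M + (-⅙ + ⅚))/5 = 9 - √(M + ⅔)/5 = 9 - √(⅔ + M)/5)
-575*b(10) = -575*(9 - √(6 + 9*10)/15) = -575*(9 - √(6 + 90)/15) = -575*(9 - 4*√6/15) = -5175 + 460*√6/3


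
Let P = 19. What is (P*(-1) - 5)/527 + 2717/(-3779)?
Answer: -1522555/1991533 ≈ -0.76451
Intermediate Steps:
(P*(-1) - 5)/527 + 2717/(-3779) = (19*(-1) - 5)/527 + 2717/(-3779) = (-19 - 5)*(1/527) + 2717*(-1/3779) = -24*1/527 - 2717/3779 = -24/527 - 2717/3779 = -1522555/1991533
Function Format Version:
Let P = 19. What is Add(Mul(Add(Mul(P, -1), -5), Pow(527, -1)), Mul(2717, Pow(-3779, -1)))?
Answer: Rational(-1522555, 1991533) ≈ -0.76451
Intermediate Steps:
Add(Mul(Add(Mul(P, -1), -5), Pow(527, -1)), Mul(2717, Pow(-3779, -1))) = Add(Mul(Add(Mul(19, -1), -5), Pow(527, -1)), Mul(2717, Pow(-3779, -1))) = Add(Mul(Add(-19, -5), Rational(1, 527)), Mul(2717, Rational(-1, 3779))) = Add(Mul(-24, Rational(1, 527)), Rational(-2717, 3779)) = Add(Rational(-24, 527), Rational(-2717, 3779)) = Rational(-1522555, 1991533)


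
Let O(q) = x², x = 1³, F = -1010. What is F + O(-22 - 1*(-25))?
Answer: -1009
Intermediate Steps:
x = 1
O(q) = 1 (O(q) = 1² = 1)
F + O(-22 - 1*(-25)) = -1010 + 1 = -1009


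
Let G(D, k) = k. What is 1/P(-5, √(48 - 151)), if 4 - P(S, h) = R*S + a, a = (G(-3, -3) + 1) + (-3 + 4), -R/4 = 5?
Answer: -1/95 ≈ -0.010526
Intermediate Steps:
R = -20 (R = -4*5 = -20)
a = -1 (a = (-3 + 1) + (-3 + 4) = -2 + 1 = -1)
P(S, h) = 5 + 20*S (P(S, h) = 4 - (-20*S - 1) = 4 - (-1 - 20*S) = 4 + (1 + 20*S) = 5 + 20*S)
1/P(-5, √(48 - 151)) = 1/(5 + 20*(-5)) = 1/(5 - 100) = 1/(-95) = -1/95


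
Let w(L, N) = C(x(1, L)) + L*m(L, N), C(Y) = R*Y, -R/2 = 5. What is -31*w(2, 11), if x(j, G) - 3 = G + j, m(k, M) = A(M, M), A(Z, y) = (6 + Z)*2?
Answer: -248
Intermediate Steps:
R = -10 (R = -2*5 = -10)
A(Z, y) = 12 + 2*Z
m(k, M) = 12 + 2*M
x(j, G) = 3 + G + j (x(j, G) = 3 + (G + j) = 3 + G + j)
C(Y) = -10*Y
w(L, N) = -40 - 10*L + L*(12 + 2*N) (w(L, N) = -10*(3 + L + 1) + L*(12 + 2*N) = -10*(4 + L) + L*(12 + 2*N) = (-40 - 10*L) + L*(12 + 2*N) = -40 - 10*L + L*(12 + 2*N))
-31*w(2, 11) = -31*(-40 + 2*2 + 2*2*11) = -31*(-40 + 4 + 44) = -31*8 = -248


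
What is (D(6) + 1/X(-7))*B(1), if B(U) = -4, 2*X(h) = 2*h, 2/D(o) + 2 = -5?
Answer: 12/7 ≈ 1.7143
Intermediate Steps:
D(o) = -2/7 (D(o) = 2/(-2 - 5) = 2/(-7) = 2*(-1/7) = -2/7)
X(h) = h (X(h) = (2*h)/2 = h)
(D(6) + 1/X(-7))*B(1) = (-2/7 + 1/(-7))*(-4) = (-2/7 - 1/7)*(-4) = -3/7*(-4) = 12/7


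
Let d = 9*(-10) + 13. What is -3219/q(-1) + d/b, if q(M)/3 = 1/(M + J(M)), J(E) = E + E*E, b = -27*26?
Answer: 753323/702 ≈ 1073.1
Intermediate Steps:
b = -702
J(E) = E + E**2
d = -77 (d = -90 + 13 = -77)
q(M) = 3/(M + M*(1 + M))
-3219/q(-1) + d/b = -3219/(3/(-1*(2 - 1))) - 77/(-702) = -3219/(3*(-1)/1) - 77*(-1/702) = -3219/(3*(-1)*1) + 77/702 = -3219/(-3) + 77/702 = -3219*(-1/3) + 77/702 = 1073 + 77/702 = 753323/702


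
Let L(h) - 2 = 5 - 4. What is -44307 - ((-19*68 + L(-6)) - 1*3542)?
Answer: -39476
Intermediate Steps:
L(h) = 3 (L(h) = 2 + (5 - 4) = 2 + 1 = 3)
-44307 - ((-19*68 + L(-6)) - 1*3542) = -44307 - ((-19*68 + 3) - 1*3542) = -44307 - ((-1292 + 3) - 3542) = -44307 - (-1289 - 3542) = -44307 - 1*(-4831) = -44307 + 4831 = -39476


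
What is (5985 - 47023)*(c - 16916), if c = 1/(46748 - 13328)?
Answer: 11600062061161/16710 ≈ 6.9420e+8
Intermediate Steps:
c = 1/33420 ≈ 2.9922e-5
(5985 - 47023)*(c - 16916) = (5985 - 47023)*(1/33420 - 16916) = -41038*(-565332719/33420) = 11600062061161/16710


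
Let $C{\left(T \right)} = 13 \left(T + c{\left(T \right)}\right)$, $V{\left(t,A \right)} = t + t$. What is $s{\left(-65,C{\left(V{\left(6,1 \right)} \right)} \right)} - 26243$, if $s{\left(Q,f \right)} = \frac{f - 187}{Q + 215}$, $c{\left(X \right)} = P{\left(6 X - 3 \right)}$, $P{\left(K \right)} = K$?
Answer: $- \frac{1967792}{75} \approx -26237.0$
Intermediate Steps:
$c{\left(X \right)} = -3 + 6 X$ ($c{\left(X \right)} = 6 X - 3 = -3 + 6 X$)
$V{\left(t,A \right)} = 2 t$
$C{\left(T \right)} = -39 + 91 T$ ($C{\left(T \right)} = 13 \left(T + \left(-3 + 6 T\right)\right) = 13 \left(-3 + 7 T\right) = -39 + 91 T$)
$s{\left(Q,f \right)} = \frac{-187 + f}{215 + Q}$
$s{\left(-65,C{\left(V{\left(6,1 \right)} \right)} \right)} - 26243 = \frac{-187 - \left(39 - 91 \cdot 2 \cdot 6\right)}{215 - 65} - 26243 = \frac{-187 + \left(-39 + 91 \cdot 12\right)}{150} - 26243 = \frac{-187 + \left(-39 + 1092\right)}{150} - 26243 = \frac{-187 + 1053}{150} - 26243 = \frac{1}{150} \cdot 866 - 26243 = \frac{433}{75} - 26243 = - \frac{1967792}{75}$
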